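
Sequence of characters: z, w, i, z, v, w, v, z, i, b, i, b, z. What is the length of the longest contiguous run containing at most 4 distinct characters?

Extend right; when distinct count exceeds 4, shrink from the left:
add z: window [z] (1 distinct), len 1
add w: window [z, w] (2 distinct), len 2
add i: window [z, w, i] (3 distinct), len 3
add z: window [z, w, i, z] (3 distinct), len 4
add v: window [z, w, i, z, v] (4 distinct), len 5
add w: window [z, w, i, z, v, w] (4 distinct), len 6
add v: window [z, w, i, z, v, w, v] (4 distinct), len 7
add z: window [z, w, i, z, v, w, v, z] (4 distinct), len 8
add i: window [z, w, i, z, v, w, v, z, i] (4 distinct), len 9
add b: window [v, z, i, b] (4 distinct), len 4
add i: window [v, z, i, b, i] (4 distinct), len 5
add b: window [v, z, i, b, i, b] (4 distinct), len 6
add z: window [v, z, i, b, i, b, z] (4 distinct), len 7
Longest length with ≤4 distinct: 9.

9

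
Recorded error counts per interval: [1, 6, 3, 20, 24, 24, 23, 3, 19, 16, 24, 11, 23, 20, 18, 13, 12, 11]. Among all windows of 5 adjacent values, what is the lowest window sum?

54

(1, 6, 3, 20, 24) → sum 54
(6, 3, 20, 24, 24) → sum 77
(3, 20, 24, 24, 23) → sum 94
(20, 24, 24, 23, 3) → sum 94
(24, 24, 23, 3, 19) → sum 93
(24, 23, 3, 19, 16) → sum 85
(23, 3, 19, 16, 24) → sum 85
(3, 19, 16, 24, 11) → sum 73
(19, 16, 24, 11, 23) → sum 93
(16, 24, 11, 23, 20) → sum 94
(24, 11, 23, 20, 18) → sum 96
(11, 23, 20, 18, 13) → sum 85
(23, 20, 18, 13, 12) → sum 86
(20, 18, 13, 12, 11) → sum 74
Lowest of these is 54.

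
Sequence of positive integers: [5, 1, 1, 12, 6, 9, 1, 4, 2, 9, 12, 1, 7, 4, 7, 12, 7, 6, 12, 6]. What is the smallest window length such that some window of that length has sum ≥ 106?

16

Extend right; whenever the sum reaches 106, record the length and shrink from the left:
add 5: running sum 5 < 106
add 1: running sum 6 < 106
add 1: running sum 7 < 106
add 12: running sum 19 < 106
add 6: running sum 25 < 106
add 9: running sum 34 < 106
add 1: running sum 35 < 106
add 4: running sum 39 < 106
add 2: running sum 41 < 106
add 9: running sum 50 < 106
add 12: running sum 62 < 106
add 1: running sum 63 < 106
add 7: running sum 70 < 106
add 4: running sum 74 < 106
add 7: running sum 81 < 106
add 12: running sum 93 < 106
add 7: running sum 100 < 106
add 6: shortest ending here [5, 1, 1, 12, 6, 9, 1, 4, 2, 9, 12, 1, 7, 4, 7, 12, 7, 6] sum 106, len 18
add 12: shortest ending here [12, 6, 9, 1, 4, 2, 9, 12, 1, 7, 4, 7, 12, 7, 6, 12] sum 111, len 16
add 6: shortest ending here [12, 6, 9, 1, 4, 2, 9, 12, 1, 7, 4, 7, 12, 7, 6, 12, 6] sum 117, len 17
Shortest qualifying length: 16.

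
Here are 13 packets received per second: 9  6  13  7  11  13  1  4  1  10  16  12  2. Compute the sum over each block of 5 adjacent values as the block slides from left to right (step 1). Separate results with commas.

46, 50, 45, 36, 30, 29, 32, 43, 41

[9, 6, 13, 7, 11] → sum 46
[6, 13, 7, 11, 13] → sum 50
[13, 7, 11, 13, 1] → sum 45
[7, 11, 13, 1, 4] → sum 36
[11, 13, 1, 4, 1] → sum 30
[13, 1, 4, 1, 10] → sum 29
[1, 4, 1, 10, 16] → sum 32
[4, 1, 10, 16, 12] → sum 43
[1, 10, 16, 12, 2] → sum 41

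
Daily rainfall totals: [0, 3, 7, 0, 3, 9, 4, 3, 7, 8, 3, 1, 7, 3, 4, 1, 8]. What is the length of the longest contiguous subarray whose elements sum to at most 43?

Extend to the right; shrink from the left whenever the sum exceeds 43:
[0] sum 0 len 1
[0, 3] sum 3 len 2
[0, 3, 7] sum 10 len 3
[0, 3, 7, 0] sum 10 len 4
[0, 3, 7, 0, 3] sum 13 len 5
[0, 3, 7, 0, 3, 9] sum 22 len 6
[0, 3, 7, 0, 3, 9, 4] sum 26 len 7
[0, 3, 7, 0, 3, 9, 4, 3] sum 29 len 8
[0, 3, 7, 0, 3, 9, 4, 3, 7] sum 36 len 9
[7, 0, 3, 9, 4, 3, 7, 8] sum 41 len 8
[0, 3, 9, 4, 3, 7, 8, 3] sum 37 len 8
[0, 3, 9, 4, 3, 7, 8, 3, 1] sum 38 len 9
[9, 4, 3, 7, 8, 3, 1, 7] sum 42 len 8
[4, 3, 7, 8, 3, 1, 7, 3] sum 36 len 8
[4, 3, 7, 8, 3, 1, 7, 3, 4] sum 40 len 9
[4, 3, 7, 8, 3, 1, 7, 3, 4, 1] sum 41 len 10
[7, 8, 3, 1, 7, 3, 4, 1, 8] sum 42 len 9
Longest length seen: 10.

10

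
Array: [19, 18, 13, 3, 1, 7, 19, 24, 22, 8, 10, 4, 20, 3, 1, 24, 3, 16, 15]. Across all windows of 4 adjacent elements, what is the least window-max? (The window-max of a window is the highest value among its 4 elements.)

Each size-4 window and its max:
[19, 18, 13, 3] → max 19
[18, 13, 3, 1] → max 18
[13, 3, 1, 7] → max 13
[3, 1, 7, 19] → max 19
[1, 7, 19, 24] → max 24
[7, 19, 24, 22] → max 24
[19, 24, 22, 8] → max 24
[24, 22, 8, 10] → max 24
[22, 8, 10, 4] → max 22
[8, 10, 4, 20] → max 20
[10, 4, 20, 3] → max 20
[4, 20, 3, 1] → max 20
[20, 3, 1, 24] → max 24
[3, 1, 24, 3] → max 24
[1, 24, 3, 16] → max 24
[24, 3, 16, 15] → max 24
Least of these is 13.

13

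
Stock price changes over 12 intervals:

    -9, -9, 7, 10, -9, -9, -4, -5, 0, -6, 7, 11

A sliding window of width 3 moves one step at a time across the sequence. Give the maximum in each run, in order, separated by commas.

(-9, -9, 7) → max 7
(-9, 7, 10) → max 10
(7, 10, -9) → max 10
(10, -9, -9) → max 10
(-9, -9, -4) → max -4
(-9, -4, -5) → max -4
(-4, -5, 0) → max 0
(-5, 0, -6) → max 0
(0, -6, 7) → max 7
(-6, 7, 11) → max 11

7, 10, 10, 10, -4, -4, 0, 0, 7, 11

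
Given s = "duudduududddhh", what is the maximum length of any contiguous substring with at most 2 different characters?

[d] 1 distinct, len 1
[d, u] 2 distinct, len 2
[d, u, u] 2 distinct, len 3
[d, u, u, d] 2 distinct, len 4
[d, u, u, d, d] 2 distinct, len 5
[d, u, u, d, d, u] 2 distinct, len 6
[d, u, u, d, d, u, u] 2 distinct, len 7
[d, u, u, d, d, u, u, d] 2 distinct, len 8
[d, u, u, d, d, u, u, d, u] 2 distinct, len 9
[d, u, u, d, d, u, u, d, u, d] 2 distinct, len 10
[d, u, u, d, d, u, u, d, u, d, d] 2 distinct, len 11
[d, u, u, d, d, u, u, d, u, d, d, d] 2 distinct, len 12
[d, d, d, h] 2 distinct, len 4
[d, d, d, h, h] 2 distinct, len 5
Longest length with ≤2 distinct: 12.

12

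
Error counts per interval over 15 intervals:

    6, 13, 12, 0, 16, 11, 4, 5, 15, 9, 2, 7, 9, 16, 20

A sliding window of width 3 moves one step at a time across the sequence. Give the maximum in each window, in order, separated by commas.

13, 13, 16, 16, 16, 11, 15, 15, 15, 9, 9, 16, 20

[6, 13, 12] → max 13
[13, 12, 0] → max 13
[12, 0, 16] → max 16
[0, 16, 11] → max 16
[16, 11, 4] → max 16
[11, 4, 5] → max 11
[4, 5, 15] → max 15
[5, 15, 9] → max 15
[15, 9, 2] → max 15
[9, 2, 7] → max 9
[2, 7, 9] → max 9
[7, 9, 16] → max 16
[9, 16, 20] → max 20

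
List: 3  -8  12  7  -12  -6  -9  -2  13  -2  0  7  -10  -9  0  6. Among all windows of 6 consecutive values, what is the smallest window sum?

-18

[3, -8, 12, 7, -12, -6] → sum -4
[-8, 12, 7, -12, -6, -9] → sum -16
[12, 7, -12, -6, -9, -2] → sum -10
[7, -12, -6, -9, -2, 13] → sum -9
[-12, -6, -9, -2, 13, -2] → sum -18
[-6, -9, -2, 13, -2, 0] → sum -6
[-9, -2, 13, -2, 0, 7] → sum 7
[-2, 13, -2, 0, 7, -10] → sum 6
[13, -2, 0, 7, -10, -9] → sum -1
[-2, 0, 7, -10, -9, 0] → sum -14
[0, 7, -10, -9, 0, 6] → sum -6
Smallest of these is -18.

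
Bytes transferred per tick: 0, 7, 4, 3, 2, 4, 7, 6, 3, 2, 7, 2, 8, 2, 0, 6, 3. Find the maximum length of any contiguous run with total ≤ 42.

→ 0: sum 0, len 1
→ 7: sum 7, len 2
→ 4: sum 11, len 3
→ 3: sum 14, len 4
→ 2: sum 16, len 5
→ 4: sum 20, len 6
→ 7: sum 27, len 7
→ 6: sum 33, len 8
→ 3: sum 36, len 9
→ 2: sum 38, len 10
→ 7 (dropped 0, 7): sum 38, len 9
→ 2: sum 40, len 10
→ 8 (dropped 4, 3): sum 41, len 9
→ 2 (dropped 2): sum 41, len 9
→ 0: sum 41, len 10
→ 6 (dropped 4, 7): sum 36, len 9
→ 3: sum 39, len 10
Longest length seen: 10.

10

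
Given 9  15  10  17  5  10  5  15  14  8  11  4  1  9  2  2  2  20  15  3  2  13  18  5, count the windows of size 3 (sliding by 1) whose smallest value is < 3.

(9, 15, 10) → min 9
(15, 10, 17) → min 10
(10, 17, 5) → min 5
(17, 5, 10) → min 5
(5, 10, 5) → min 5
(10, 5, 15) → min 5
(5, 15, 14) → min 5
(15, 14, 8) → min 8
(14, 8, 11) → min 8
(8, 11, 4) → min 4
(11, 4, 1) → min 1  < 3 ✓
(4, 1, 9) → min 1  < 3 ✓
(1, 9, 2) → min 1  < 3 ✓
(9, 2, 2) → min 2  < 3 ✓
(2, 2, 2) → min 2  < 3 ✓
(2, 2, 20) → min 2  < 3 ✓
(2, 20, 15) → min 2  < 3 ✓
(20, 15, 3) → min 3
(15, 3, 2) → min 2  < 3 ✓
(3, 2, 13) → min 2  < 3 ✓
(2, 13, 18) → min 2  < 3 ✓
(13, 18, 5) → min 5
10 windows satisfy the condition.

10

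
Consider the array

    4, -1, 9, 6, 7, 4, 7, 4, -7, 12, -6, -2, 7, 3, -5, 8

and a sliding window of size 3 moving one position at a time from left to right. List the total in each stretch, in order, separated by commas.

12, 14, 22, 17, 18, 15, 4, 9, -1, 4, -1, 8, 5, 6

[4, -1, 9] → sum 12
[-1, 9, 6] → sum 14
[9, 6, 7] → sum 22
[6, 7, 4] → sum 17
[7, 4, 7] → sum 18
[4, 7, 4] → sum 15
[7, 4, -7] → sum 4
[4, -7, 12] → sum 9
[-7, 12, -6] → sum -1
[12, -6, -2] → sum 4
[-6, -2, 7] → sum -1
[-2, 7, 3] → sum 8
[7, 3, -5] → sum 5
[3, -5, 8] → sum 6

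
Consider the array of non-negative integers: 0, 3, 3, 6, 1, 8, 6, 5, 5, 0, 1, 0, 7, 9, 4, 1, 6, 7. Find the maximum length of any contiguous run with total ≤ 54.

14

Extend to the right; shrink from the left whenever the sum exceeds 54:
[0] sum 0 len 1
[0, 3] sum 3 len 2
[0, 3, 3] sum 6 len 3
[0, 3, 3, 6] sum 12 len 4
[0, 3, 3, 6, 1] sum 13 len 5
[0, 3, 3, 6, 1, 8] sum 21 len 6
[0, 3, 3, 6, 1, 8, 6] sum 27 len 7
[0, 3, 3, 6, 1, 8, 6, 5] sum 32 len 8
[0, 3, 3, 6, 1, 8, 6, 5, 5] sum 37 len 9
[0, 3, 3, 6, 1, 8, 6, 5, 5, 0] sum 37 len 10
[0, 3, 3, 6, 1, 8, 6, 5, 5, 0, 1] sum 38 len 11
[0, 3, 3, 6, 1, 8, 6, 5, 5, 0, 1, 0] sum 38 len 12
[0, 3, 3, 6, 1, 8, 6, 5, 5, 0, 1, 0, 7] sum 45 len 13
[0, 3, 3, 6, 1, 8, 6, 5, 5, 0, 1, 0, 7, 9] sum 54 len 14
[6, 1, 8, 6, 5, 5, 0, 1, 0, 7, 9, 4] sum 52 len 12
[6, 1, 8, 6, 5, 5, 0, 1, 0, 7, 9, 4, 1] sum 53 len 13
[1, 8, 6, 5, 5, 0, 1, 0, 7, 9, 4, 1, 6] sum 53 len 13
[6, 5, 5, 0, 1, 0, 7, 9, 4, 1, 6, 7] sum 51 len 12
Longest length seen: 14.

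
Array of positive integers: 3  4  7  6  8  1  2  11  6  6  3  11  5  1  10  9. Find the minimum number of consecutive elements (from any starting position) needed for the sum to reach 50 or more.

Extend right; whenever the sum reaches 50, record the length and shrink from the left:
add 3: running sum 3 < 50
add 4: running sum 7 < 50
add 7: running sum 14 < 50
add 6: running sum 20 < 50
add 8: running sum 28 < 50
add 1: running sum 29 < 50
add 2: running sum 31 < 50
add 11: running sum 42 < 50
add 6: running sum 48 < 50
end 9: [4, 7, 6, 8, 1, 2, 11, 6, 6] sum 51, len 9
end 10: [7, 6, 8, 1, 2, 11, 6, 6, 3] sum 50, len 9
end 11: [6, 8, 1, 2, 11, 6, 6, 3, 11] sum 54, len 9
end 12: [8, 1, 2, 11, 6, 6, 3, 11, 5] sum 53, len 9
end 13: [8, 1, 2, 11, 6, 6, 3, 11, 5, 1] sum 54, len 10
end 14: [11, 6, 6, 3, 11, 5, 1, 10] sum 53, len 8
end 15: [6, 6, 3, 11, 5, 1, 10, 9] sum 51, len 8
Shortest qualifying length: 8.

8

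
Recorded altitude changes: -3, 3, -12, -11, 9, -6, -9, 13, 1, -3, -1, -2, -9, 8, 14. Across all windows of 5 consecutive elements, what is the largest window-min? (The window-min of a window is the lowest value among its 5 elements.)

-3

Window mins for each of the 11 positions:
-3 3 -12 -11 9 → min -12
3 -12 -11 9 -6 → min -12
-12 -11 9 -6 -9 → min -12
-11 9 -6 -9 13 → min -11
9 -6 -9 13 1 → min -9
-6 -9 13 1 -3 → min -9
-9 13 1 -3 -1 → min -9
13 1 -3 -1 -2 → min -3
1 -3 -1 -2 -9 → min -9
-3 -1 -2 -9 8 → min -9
-1 -2 -9 8 14 → min -9
Largest of these is -3.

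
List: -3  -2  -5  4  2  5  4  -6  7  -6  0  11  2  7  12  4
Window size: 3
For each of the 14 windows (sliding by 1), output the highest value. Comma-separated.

-2, 4, 4, 5, 5, 5, 7, 7, 7, 11, 11, 11, 12, 12

-3 -2 -5 → max -2
-2 -5 4 → max 4
-5 4 2 → max 4
4 2 5 → max 5
2 5 4 → max 5
5 4 -6 → max 5
4 -6 7 → max 7
-6 7 -6 → max 7
7 -6 0 → max 7
-6 0 11 → max 11
0 11 2 → max 11
11 2 7 → max 11
2 7 12 → max 12
7 12 4 → max 12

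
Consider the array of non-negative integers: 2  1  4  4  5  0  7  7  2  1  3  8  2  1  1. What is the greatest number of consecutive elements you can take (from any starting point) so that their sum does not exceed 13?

4

→ 2: sum 2, len 1
→ 1: sum 3, len 2
→ 4: sum 7, len 3
→ 4: sum 11, len 4
→ 5 (dropped 2, 1): sum 13, len 3
→ 0: sum 13, len 4
→ 7 (dropped 4, 4): sum 12, len 3
→ 7 (dropped 5, 0, 7): sum 7, len 1
→ 2: sum 9, len 2
→ 1: sum 10, len 3
→ 3: sum 13, len 4
→ 8 (dropped 7, 2): sum 12, len 3
→ 2 (dropped 1): sum 13, len 3
→ 1 (dropped 3): sum 11, len 3
→ 1: sum 12, len 4
Longest length seen: 4.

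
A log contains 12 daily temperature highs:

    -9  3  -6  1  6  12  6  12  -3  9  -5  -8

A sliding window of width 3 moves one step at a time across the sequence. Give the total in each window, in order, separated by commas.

-9 3 -6 → sum -12
3 -6 1 → sum -2
-6 1 6 → sum 1
1 6 12 → sum 19
6 12 6 → sum 24
12 6 12 → sum 30
6 12 -3 → sum 15
12 -3 9 → sum 18
-3 9 -5 → sum 1
9 -5 -8 → sum -4

-12, -2, 1, 19, 24, 30, 15, 18, 1, -4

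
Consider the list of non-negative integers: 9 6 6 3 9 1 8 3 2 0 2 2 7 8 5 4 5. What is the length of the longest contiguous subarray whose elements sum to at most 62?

14

[9] sum 9 len 1
[9, 6] sum 15 len 2
[9, 6, 6] sum 21 len 3
[9, 6, 6, 3] sum 24 len 4
[9, 6, 6, 3, 9] sum 33 len 5
[9, 6, 6, 3, 9, 1] sum 34 len 6
[9, 6, 6, 3, 9, 1, 8] sum 42 len 7
[9, 6, 6, 3, 9, 1, 8, 3] sum 45 len 8
[9, 6, 6, 3, 9, 1, 8, 3, 2] sum 47 len 9
[9, 6, 6, 3, 9, 1, 8, 3, 2, 0] sum 47 len 10
[9, 6, 6, 3, 9, 1, 8, 3, 2, 0, 2] sum 49 len 11
[9, 6, 6, 3, 9, 1, 8, 3, 2, 0, 2, 2] sum 51 len 12
[9, 6, 6, 3, 9, 1, 8, 3, 2, 0, 2, 2, 7] sum 58 len 13
[6, 6, 3, 9, 1, 8, 3, 2, 0, 2, 2, 7, 8] sum 57 len 13
[6, 6, 3, 9, 1, 8, 3, 2, 0, 2, 2, 7, 8, 5] sum 62 len 14
[6, 3, 9, 1, 8, 3, 2, 0, 2, 2, 7, 8, 5, 4] sum 60 len 14
[3, 9, 1, 8, 3, 2, 0, 2, 2, 7, 8, 5, 4, 5] sum 59 len 14
Longest length seen: 14.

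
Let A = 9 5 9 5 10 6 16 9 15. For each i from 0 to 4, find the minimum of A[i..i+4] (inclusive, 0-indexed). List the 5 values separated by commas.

5, 5, 5, 5, 6

Sliding a size-5 window across the 9 values:
(9, 5, 9, 5, 10) → min 5
(5, 9, 5, 10, 6) → min 5
(9, 5, 10, 6, 16) → min 5
(5, 10, 6, 16, 9) → min 5
(10, 6, 16, 9, 15) → min 6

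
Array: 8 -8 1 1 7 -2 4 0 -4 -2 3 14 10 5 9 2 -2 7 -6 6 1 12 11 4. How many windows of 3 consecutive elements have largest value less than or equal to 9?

15

[8, -8, 1] → max 8  ≤ 9 ✓
[-8, 1, 1] → max 1  ≤ 9 ✓
[1, 1, 7] → max 7  ≤ 9 ✓
[1, 7, -2] → max 7  ≤ 9 ✓
[7, -2, 4] → max 7  ≤ 9 ✓
[-2, 4, 0] → max 4  ≤ 9 ✓
[4, 0, -4] → max 4  ≤ 9 ✓
[0, -4, -2] → max 0  ≤ 9 ✓
[-4, -2, 3] → max 3  ≤ 9 ✓
[-2, 3, 14] → max 14
[3, 14, 10] → max 14
[14, 10, 5] → max 14
[10, 5, 9] → max 10
[5, 9, 2] → max 9  ≤ 9 ✓
[9, 2, -2] → max 9  ≤ 9 ✓
[2, -2, 7] → max 7  ≤ 9 ✓
[-2, 7, -6] → max 7  ≤ 9 ✓
[7, -6, 6] → max 7  ≤ 9 ✓
[-6, 6, 1] → max 6  ≤ 9 ✓
[6, 1, 12] → max 12
[1, 12, 11] → max 12
[12, 11, 4] → max 12
15 windows satisfy the condition.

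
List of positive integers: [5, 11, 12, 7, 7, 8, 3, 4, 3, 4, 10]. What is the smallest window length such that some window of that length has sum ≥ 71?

add 5: running sum 5 < 71
add 11: running sum 16 < 71
add 12: running sum 28 < 71
add 7: running sum 35 < 71
add 7: running sum 42 < 71
add 8: running sum 50 < 71
add 3: running sum 53 < 71
add 4: running sum 57 < 71
add 3: running sum 60 < 71
add 4: running sum 64 < 71
add 10: shortest ending here [5, 11, 12, 7, 7, 8, 3, 4, 3, 4, 10] sum 74, len 11
Shortest qualifying length: 11.

11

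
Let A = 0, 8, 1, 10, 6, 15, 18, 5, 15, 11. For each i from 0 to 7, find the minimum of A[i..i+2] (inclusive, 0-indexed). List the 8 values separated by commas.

0, 1, 1, 6, 6, 5, 5, 5

0 8 1 → min 0
8 1 10 → min 1
1 10 6 → min 1
10 6 15 → min 6
6 15 18 → min 6
15 18 5 → min 5
18 5 15 → min 5
5 15 11 → min 5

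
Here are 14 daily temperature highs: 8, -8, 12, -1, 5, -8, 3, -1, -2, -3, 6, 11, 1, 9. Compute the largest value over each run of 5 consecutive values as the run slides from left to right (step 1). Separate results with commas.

12, 12, 12, 5, 5, 3, 6, 11, 11, 11

[8, -8, 12, -1, 5] → max 12
[-8, 12, -1, 5, -8] → max 12
[12, -1, 5, -8, 3] → max 12
[-1, 5, -8, 3, -1] → max 5
[5, -8, 3, -1, -2] → max 5
[-8, 3, -1, -2, -3] → max 3
[3, -1, -2, -3, 6] → max 6
[-1, -2, -3, 6, 11] → max 11
[-2, -3, 6, 11, 1] → max 11
[-3, 6, 11, 1, 9] → max 11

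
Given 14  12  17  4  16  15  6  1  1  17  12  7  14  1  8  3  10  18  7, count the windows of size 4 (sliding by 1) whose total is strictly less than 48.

13

(14, 12, 17, 4) → sum 47  < 48 ✓
(12, 17, 4, 16) → sum 49
(17, 4, 16, 15) → sum 52
(4, 16, 15, 6) → sum 41  < 48 ✓
(16, 15, 6, 1) → sum 38  < 48 ✓
(15, 6, 1, 1) → sum 23  < 48 ✓
(6, 1, 1, 17) → sum 25  < 48 ✓
(1, 1, 17, 12) → sum 31  < 48 ✓
(1, 17, 12, 7) → sum 37  < 48 ✓
(17, 12, 7, 14) → sum 50
(12, 7, 14, 1) → sum 34  < 48 ✓
(7, 14, 1, 8) → sum 30  < 48 ✓
(14, 1, 8, 3) → sum 26  < 48 ✓
(1, 8, 3, 10) → sum 22  < 48 ✓
(8, 3, 10, 18) → sum 39  < 48 ✓
(3, 10, 18, 7) → sum 38  < 48 ✓
13 windows satisfy the condition.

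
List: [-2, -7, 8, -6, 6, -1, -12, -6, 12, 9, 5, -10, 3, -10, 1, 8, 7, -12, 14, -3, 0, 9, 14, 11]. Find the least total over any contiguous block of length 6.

Each size-6 window and its sum:
[-2, -7, 8, -6, 6, -1] → sum -2
[-7, 8, -6, 6, -1, -12] → sum -12
[8, -6, 6, -1, -12, -6] → sum -11
[-6, 6, -1, -12, -6, 12] → sum -7
[6, -1, -12, -6, 12, 9] → sum 8
[-1, -12, -6, 12, 9, 5] → sum 7
[-12, -6, 12, 9, 5, -10] → sum -2
[-6, 12, 9, 5, -10, 3] → sum 13
[12, 9, 5, -10, 3, -10] → sum 9
[9, 5, -10, 3, -10, 1] → sum -2
[5, -10, 3, -10, 1, 8] → sum -3
[-10, 3, -10, 1, 8, 7] → sum -1
[3, -10, 1, 8, 7, -12] → sum -3
[-10, 1, 8, 7, -12, 14] → sum 8
[1, 8, 7, -12, 14, -3] → sum 15
[8, 7, -12, 14, -3, 0] → sum 14
[7, -12, 14, -3, 0, 9] → sum 15
[-12, 14, -3, 0, 9, 14] → sum 22
[14, -3, 0, 9, 14, 11] → sum 45
Least of these is -12.

-12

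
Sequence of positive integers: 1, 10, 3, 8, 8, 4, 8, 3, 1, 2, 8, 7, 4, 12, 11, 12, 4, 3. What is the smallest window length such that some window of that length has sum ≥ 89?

Extend right; whenever the sum reaches 89, record the length and shrink from the left:
add 1: running sum 1 < 89
add 10: running sum 11 < 89
add 3: running sum 14 < 89
add 8: running sum 22 < 89
add 8: running sum 30 < 89
add 4: running sum 34 < 89
add 8: running sum 42 < 89
add 3: running sum 45 < 89
add 1: running sum 46 < 89
add 2: running sum 48 < 89
add 8: running sum 56 < 89
add 7: running sum 63 < 89
add 4: running sum 67 < 89
add 12: running sum 79 < 89
end 14: [10, 3, 8, 8, 4, 8, 3, 1, 2, 8, 7, 4, 12, 11] sum 89, len 14
end 15: [3, 8, 8, 4, 8, 3, 1, 2, 8, 7, 4, 12, 11, 12] sum 91, len 14
end 16: [8, 8, 4, 8, 3, 1, 2, 8, 7, 4, 12, 11, 12, 4] sum 92, len 14
end 17: [8, 8, 4, 8, 3, 1, 2, 8, 7, 4, 12, 11, 12, 4, 3] sum 95, len 15
Shortest qualifying length: 14.

14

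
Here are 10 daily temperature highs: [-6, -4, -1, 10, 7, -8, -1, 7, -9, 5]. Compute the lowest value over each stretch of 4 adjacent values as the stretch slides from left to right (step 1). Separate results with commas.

-6 -4 -1 10 → min -6
-4 -1 10 7 → min -4
-1 10 7 -8 → min -8
10 7 -8 -1 → min -8
7 -8 -1 7 → min -8
-8 -1 7 -9 → min -9
-1 7 -9 5 → min -9

-6, -4, -8, -8, -8, -9, -9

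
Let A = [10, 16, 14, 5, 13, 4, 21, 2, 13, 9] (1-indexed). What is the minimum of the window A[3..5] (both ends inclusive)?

Elements at indices 3..5: 14, 5, 13
min(14, 5, 13) = 5

5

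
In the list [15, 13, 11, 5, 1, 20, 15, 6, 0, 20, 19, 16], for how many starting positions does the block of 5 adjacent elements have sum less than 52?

4

[15, 13, 11, 5, 1] → sum 45  < 52 ✓
[13, 11, 5, 1, 20] → sum 50  < 52 ✓
[11, 5, 1, 20, 15] → sum 52
[5, 1, 20, 15, 6] → sum 47  < 52 ✓
[1, 20, 15, 6, 0] → sum 42  < 52 ✓
[20, 15, 6, 0, 20] → sum 61
[15, 6, 0, 20, 19] → sum 60
[6, 0, 20, 19, 16] → sum 61
4 windows satisfy the condition.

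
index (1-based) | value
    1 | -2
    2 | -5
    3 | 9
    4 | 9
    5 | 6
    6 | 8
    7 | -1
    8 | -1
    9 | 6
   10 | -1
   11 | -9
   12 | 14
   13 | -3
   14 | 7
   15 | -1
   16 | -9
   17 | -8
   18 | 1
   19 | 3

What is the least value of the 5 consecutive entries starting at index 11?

-9

Elements at indices 11..15: -9, 14, -3, 7, -1
min(-9, 14, -3, 7, -1) = -9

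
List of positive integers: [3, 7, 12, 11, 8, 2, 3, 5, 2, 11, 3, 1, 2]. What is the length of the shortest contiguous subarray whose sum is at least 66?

11

Extend right; whenever the sum reaches 66, record the length and shrink from the left:
add 3: running sum 3 < 66
add 7: running sum 10 < 66
add 12: running sum 22 < 66
add 11: running sum 33 < 66
add 8: running sum 41 < 66
add 2: running sum 43 < 66
add 3: running sum 46 < 66
add 5: running sum 51 < 66
add 2: running sum 53 < 66
add 11: running sum 64 < 66
end 10: [3, 7, 12, 11, 8, 2, 3, 5, 2, 11, 3] sum 67, len 11
end 11: [3, 7, 12, 11, 8, 2, 3, 5, 2, 11, 3, 1] sum 68, len 12
end 12: [7, 12, 11, 8, 2, 3, 5, 2, 11, 3, 1, 2] sum 67, len 12
Shortest qualifying length: 11.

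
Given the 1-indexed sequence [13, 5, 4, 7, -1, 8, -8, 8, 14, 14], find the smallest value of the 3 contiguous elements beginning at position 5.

Elements at indices 5..7: -1, 8, -8
min(-1, 8, -8) = -8

-8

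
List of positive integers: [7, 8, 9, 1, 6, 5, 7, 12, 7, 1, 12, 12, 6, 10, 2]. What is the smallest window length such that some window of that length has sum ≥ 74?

Extend right; whenever the sum reaches 74, record the length and shrink from the left:
add 7: running sum 7 < 74
add 8: running sum 15 < 74
add 9: running sum 24 < 74
add 1: running sum 25 < 74
add 6: running sum 31 < 74
add 5: running sum 36 < 74
add 7: running sum 43 < 74
add 12: running sum 55 < 74
add 7: running sum 62 < 74
add 1: running sum 63 < 74
add 12: shortest ending here [7, 8, 9, 1, 6, 5, 7, 12, 7, 1, 12] sum 75, len 11
add 12: shortest ending here [8, 9, 1, 6, 5, 7, 12, 7, 1, 12, 12] sum 80, len 11
add 6: shortest ending here [9, 1, 6, 5, 7, 12, 7, 1, 12, 12, 6] sum 78, len 11
add 10: shortest ending here [6, 5, 7, 12, 7, 1, 12, 12, 6, 10] sum 78, len 10
add 2: shortest ending here [5, 7, 12, 7, 1, 12, 12, 6, 10, 2] sum 74, len 10
Shortest qualifying length: 10.

10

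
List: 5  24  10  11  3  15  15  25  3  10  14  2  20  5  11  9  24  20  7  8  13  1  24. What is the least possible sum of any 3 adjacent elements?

22

(5, 24, 10) → sum 39
(24, 10, 11) → sum 45
(10, 11, 3) → sum 24
(11, 3, 15) → sum 29
(3, 15, 15) → sum 33
(15, 15, 25) → sum 55
(15, 25, 3) → sum 43
(25, 3, 10) → sum 38
(3, 10, 14) → sum 27
(10, 14, 2) → sum 26
(14, 2, 20) → sum 36
(2, 20, 5) → sum 27
(20, 5, 11) → sum 36
(5, 11, 9) → sum 25
(11, 9, 24) → sum 44
(9, 24, 20) → sum 53
(24, 20, 7) → sum 51
(20, 7, 8) → sum 35
(7, 8, 13) → sum 28
(8, 13, 1) → sum 22
(13, 1, 24) → sum 38
Least of these is 22.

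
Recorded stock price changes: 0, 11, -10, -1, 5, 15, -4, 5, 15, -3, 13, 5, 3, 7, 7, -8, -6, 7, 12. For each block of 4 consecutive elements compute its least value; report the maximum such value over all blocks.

[0, 11, -10, -1] → min -10
[11, -10, -1, 5] → min -10
[-10, -1, 5, 15] → min -10
[-1, 5, 15, -4] → min -4
[5, 15, -4, 5] → min -4
[15, -4, 5, 15] → min -4
[-4, 5, 15, -3] → min -4
[5, 15, -3, 13] → min -3
[15, -3, 13, 5] → min -3
[-3, 13, 5, 3] → min -3
[13, 5, 3, 7] → min 3
[5, 3, 7, 7] → min 3
[3, 7, 7, -8] → min -8
[7, 7, -8, -6] → min -8
[7, -8, -6, 7] → min -8
[-8, -6, 7, 12] → min -8
Maximum of these is 3.

3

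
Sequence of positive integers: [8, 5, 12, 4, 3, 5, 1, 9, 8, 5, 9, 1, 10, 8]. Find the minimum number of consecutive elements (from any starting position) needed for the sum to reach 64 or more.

add 8: running sum 8 < 64
add 5: running sum 13 < 64
add 12: running sum 25 < 64
add 4: running sum 29 < 64
add 3: running sum 32 < 64
add 5: running sum 37 < 64
add 1: running sum 38 < 64
add 9: running sum 47 < 64
add 8: running sum 55 < 64
add 5: running sum 60 < 64
add 9: shortest ending here [8, 5, 12, 4, 3, 5, 1, 9, 8, 5, 9] sum 69, len 11
add 1: shortest ending here [8, 5, 12, 4, 3, 5, 1, 9, 8, 5, 9, 1] sum 70, len 12
add 10: shortest ending here [12, 4, 3, 5, 1, 9, 8, 5, 9, 1, 10] sum 67, len 11
add 8: shortest ending here [12, 4, 3, 5, 1, 9, 8, 5, 9, 1, 10, 8] sum 75, len 12
Shortest qualifying length: 11.

11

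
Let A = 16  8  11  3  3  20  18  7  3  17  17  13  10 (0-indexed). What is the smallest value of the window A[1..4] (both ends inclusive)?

3

Elements at indices 1..4: 8, 11, 3, 3
min(8, 11, 3, 3) = 3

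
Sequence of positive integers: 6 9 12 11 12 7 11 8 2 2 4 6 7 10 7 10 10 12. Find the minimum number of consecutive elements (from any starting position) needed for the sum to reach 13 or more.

add 6: running sum 6 < 13
add 9: shortest ending here [6, 9] sum 15, len 2
add 12: shortest ending here [9, 12] sum 21, len 2
add 11: shortest ending here [12, 11] sum 23, len 2
add 12: shortest ending here [11, 12] sum 23, len 2
add 7: shortest ending here [12, 7] sum 19, len 2
add 11: shortest ending here [7, 11] sum 18, len 2
add 8: shortest ending here [11, 8] sum 19, len 2
add 2: shortest ending here [11, 8, 2] sum 21, len 3
add 2: shortest ending here [11, 8, 2, 2] sum 23, len 4
add 4: shortest ending here [8, 2, 2, 4] sum 16, len 4
add 6: shortest ending here [2, 2, 4, 6] sum 14, len 4
add 7: shortest ending here [6, 7] sum 13, len 2
add 10: shortest ending here [7, 10] sum 17, len 2
add 7: shortest ending here [10, 7] sum 17, len 2
add 10: shortest ending here [7, 10] sum 17, len 2
add 10: shortest ending here [10, 10] sum 20, len 2
add 12: shortest ending here [10, 12] sum 22, len 2
Shortest qualifying length: 2.

2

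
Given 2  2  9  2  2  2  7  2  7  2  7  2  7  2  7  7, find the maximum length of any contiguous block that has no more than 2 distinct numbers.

add 2: window [2] (1 distinct), len 1
add 2: window [2, 2] (1 distinct), len 2
add 9: window [2, 2, 9] (2 distinct), len 3
add 2: window [2, 2, 9, 2] (2 distinct), len 4
add 2: window [2, 2, 9, 2, 2] (2 distinct), len 5
add 2: window [2, 2, 9, 2, 2, 2] (2 distinct), len 6
add 7: window [2, 2, 2, 7] (2 distinct), len 4
add 2: window [2, 2, 2, 7, 2] (2 distinct), len 5
add 7: window [2, 2, 2, 7, 2, 7] (2 distinct), len 6
add 2: window [2, 2, 2, 7, 2, 7, 2] (2 distinct), len 7
add 7: window [2, 2, 2, 7, 2, 7, 2, 7] (2 distinct), len 8
add 2: window [2, 2, 2, 7, 2, 7, 2, 7, 2] (2 distinct), len 9
add 7: window [2, 2, 2, 7, 2, 7, 2, 7, 2, 7] (2 distinct), len 10
add 2: window [2, 2, 2, 7, 2, 7, 2, 7, 2, 7, 2] (2 distinct), len 11
add 7: window [2, 2, 2, 7, 2, 7, 2, 7, 2, 7, 2, 7] (2 distinct), len 12
add 7: window [2, 2, 2, 7, 2, 7, 2, 7, 2, 7, 2, 7, 7] (2 distinct), len 13
Longest length with ≤2 distinct: 13.

13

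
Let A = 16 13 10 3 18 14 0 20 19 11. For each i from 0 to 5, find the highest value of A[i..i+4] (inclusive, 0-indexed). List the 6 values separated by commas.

16 13 10 3 18 → max 18
13 10 3 18 14 → max 18
10 3 18 14 0 → max 18
3 18 14 0 20 → max 20
18 14 0 20 19 → max 20
14 0 20 19 11 → max 20

18, 18, 18, 20, 20, 20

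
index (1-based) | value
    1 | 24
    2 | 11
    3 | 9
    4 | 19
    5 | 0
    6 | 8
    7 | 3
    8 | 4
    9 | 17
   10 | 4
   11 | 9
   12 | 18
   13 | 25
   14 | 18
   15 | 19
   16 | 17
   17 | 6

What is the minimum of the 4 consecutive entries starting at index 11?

9

Elements at indices 11..14: 9, 18, 25, 18
min(9, 18, 25, 18) = 9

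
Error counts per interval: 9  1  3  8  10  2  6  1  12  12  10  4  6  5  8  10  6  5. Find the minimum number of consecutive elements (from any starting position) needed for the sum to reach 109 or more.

17

Extend right; whenever the sum reaches 109, record the length and shrink from the left:
add 9: running sum 9 < 109
add 1: running sum 10 < 109
add 3: running sum 13 < 109
add 8: running sum 21 < 109
add 10: running sum 31 < 109
add 2: running sum 33 < 109
add 6: running sum 39 < 109
add 1: running sum 40 < 109
add 12: running sum 52 < 109
add 12: running sum 64 < 109
add 10: running sum 74 < 109
add 4: running sum 78 < 109
add 6: running sum 84 < 109
add 5: running sum 89 < 109
add 8: running sum 97 < 109
add 10: running sum 107 < 109
end 16: [9, 1, 3, 8, 10, 2, 6, 1, 12, 12, 10, 4, 6, 5, 8, 10, 6] sum 113, len 17
end 17: [1, 3, 8, 10, 2, 6, 1, 12, 12, 10, 4, 6, 5, 8, 10, 6, 5] sum 109, len 17
Shortest qualifying length: 17.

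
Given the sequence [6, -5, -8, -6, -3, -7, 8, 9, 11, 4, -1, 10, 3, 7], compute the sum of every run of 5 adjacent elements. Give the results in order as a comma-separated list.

-16, -29, -16, 1, 18, 25, 31, 33, 27, 23

6 -5 -8 -6 -3 → sum -16
-5 -8 -6 -3 -7 → sum -29
-8 -6 -3 -7 8 → sum -16
-6 -3 -7 8 9 → sum 1
-3 -7 8 9 11 → sum 18
-7 8 9 11 4 → sum 25
8 9 11 4 -1 → sum 31
9 11 4 -1 10 → sum 33
11 4 -1 10 3 → sum 27
4 -1 10 3 7 → sum 23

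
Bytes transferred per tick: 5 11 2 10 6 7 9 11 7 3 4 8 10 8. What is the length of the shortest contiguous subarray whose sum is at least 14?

2

add 5: running sum 5 < 14
add 11: shortest ending here [5, 11] sum 16, len 2
add 2: shortest ending here [5, 11, 2] sum 18, len 3
add 10: shortest ending here [11, 2, 10] sum 23, len 3
add 6: shortest ending here [10, 6] sum 16, len 2
add 7: shortest ending here [10, 6, 7] sum 23, len 3
add 9: shortest ending here [7, 9] sum 16, len 2
add 11: shortest ending here [9, 11] sum 20, len 2
add 7: shortest ending here [11, 7] sum 18, len 2
add 3: shortest ending here [11, 7, 3] sum 21, len 3
add 4: shortest ending here [7, 3, 4] sum 14, len 3
add 8: shortest ending here [3, 4, 8] sum 15, len 3
add 10: shortest ending here [8, 10] sum 18, len 2
add 8: shortest ending here [10, 8] sum 18, len 2
Shortest qualifying length: 2.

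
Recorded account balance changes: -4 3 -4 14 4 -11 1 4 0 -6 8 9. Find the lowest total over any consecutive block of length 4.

Each size-4 window and its sum:
-4 3 -4 14 → sum 9
3 -4 14 4 → sum 17
-4 14 4 -11 → sum 3
14 4 -11 1 → sum 8
4 -11 1 4 → sum -2
-11 1 4 0 → sum -6
1 4 0 -6 → sum -1
4 0 -6 8 → sum 6
0 -6 8 9 → sum 11
Lowest of these is -6.

-6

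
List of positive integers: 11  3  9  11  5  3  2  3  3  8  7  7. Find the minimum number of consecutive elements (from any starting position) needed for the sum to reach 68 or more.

add 11: running sum 11 < 68
add 3: running sum 14 < 68
add 9: running sum 23 < 68
add 11: running sum 34 < 68
add 5: running sum 39 < 68
add 3: running sum 42 < 68
add 2: running sum 44 < 68
add 3: running sum 47 < 68
add 3: running sum 50 < 68
add 8: running sum 58 < 68
add 7: running sum 65 < 68
add 7: shortest ending here [11, 3, 9, 11, 5, 3, 2, 3, 3, 8, 7, 7] sum 72, len 12
Shortest qualifying length: 12.

12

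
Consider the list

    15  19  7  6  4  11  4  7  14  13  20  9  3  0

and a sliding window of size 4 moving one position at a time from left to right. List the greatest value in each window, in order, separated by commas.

19, 19, 11, 11, 11, 14, 14, 20, 20, 20, 20

(15, 19, 7, 6) → max 19
(19, 7, 6, 4) → max 19
(7, 6, 4, 11) → max 11
(6, 4, 11, 4) → max 11
(4, 11, 4, 7) → max 11
(11, 4, 7, 14) → max 14
(4, 7, 14, 13) → max 14
(7, 14, 13, 20) → max 20
(14, 13, 20, 9) → max 20
(13, 20, 9, 3) → max 20
(20, 9, 3, 0) → max 20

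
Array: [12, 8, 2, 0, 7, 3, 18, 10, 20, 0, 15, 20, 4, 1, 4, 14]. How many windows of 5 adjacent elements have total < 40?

4

12 8 2 0 7 → sum 29  < 40 ✓
8 2 0 7 3 → sum 20  < 40 ✓
2 0 7 3 18 → sum 30  < 40 ✓
0 7 3 18 10 → sum 38  < 40 ✓
7 3 18 10 20 → sum 58
3 18 10 20 0 → sum 51
18 10 20 0 15 → sum 63
10 20 0 15 20 → sum 65
20 0 15 20 4 → sum 59
0 15 20 4 1 → sum 40
15 20 4 1 4 → sum 44
20 4 1 4 14 → sum 43
4 windows satisfy the condition.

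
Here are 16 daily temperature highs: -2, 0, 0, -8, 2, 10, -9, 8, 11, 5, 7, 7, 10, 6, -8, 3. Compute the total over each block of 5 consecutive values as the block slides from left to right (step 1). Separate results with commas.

(-2, 0, 0, -8, 2) → sum -8
(0, 0, -8, 2, 10) → sum 4
(0, -8, 2, 10, -9) → sum -5
(-8, 2, 10, -9, 8) → sum 3
(2, 10, -9, 8, 11) → sum 22
(10, -9, 8, 11, 5) → sum 25
(-9, 8, 11, 5, 7) → sum 22
(8, 11, 5, 7, 7) → sum 38
(11, 5, 7, 7, 10) → sum 40
(5, 7, 7, 10, 6) → sum 35
(7, 7, 10, 6, -8) → sum 22
(7, 10, 6, -8, 3) → sum 18

-8, 4, -5, 3, 22, 25, 22, 38, 40, 35, 22, 18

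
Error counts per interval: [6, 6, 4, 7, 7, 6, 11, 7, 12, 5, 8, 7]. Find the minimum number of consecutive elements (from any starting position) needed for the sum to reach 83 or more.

12

Extend right; whenever the sum reaches 83, record the length and shrink from the left:
add 6: running sum 6 < 83
add 6: running sum 12 < 83
add 4: running sum 16 < 83
add 7: running sum 23 < 83
add 7: running sum 30 < 83
add 6: running sum 36 < 83
add 11: running sum 47 < 83
add 7: running sum 54 < 83
add 12: running sum 66 < 83
add 5: running sum 71 < 83
add 8: running sum 79 < 83
end 11: [6, 6, 4, 7, 7, 6, 11, 7, 12, 5, 8, 7] sum 86, len 12
Shortest qualifying length: 12.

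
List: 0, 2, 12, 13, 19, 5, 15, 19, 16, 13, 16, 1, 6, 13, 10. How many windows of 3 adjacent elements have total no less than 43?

(0, 2, 12) → sum 14
(2, 12, 13) → sum 27
(12, 13, 19) → sum 44  ≥ 43 ✓
(13, 19, 5) → sum 37
(19, 5, 15) → sum 39
(5, 15, 19) → sum 39
(15, 19, 16) → sum 50  ≥ 43 ✓
(19, 16, 13) → sum 48  ≥ 43 ✓
(16, 13, 16) → sum 45  ≥ 43 ✓
(13, 16, 1) → sum 30
(16, 1, 6) → sum 23
(1, 6, 13) → sum 20
(6, 13, 10) → sum 29
4 windows satisfy the condition.

4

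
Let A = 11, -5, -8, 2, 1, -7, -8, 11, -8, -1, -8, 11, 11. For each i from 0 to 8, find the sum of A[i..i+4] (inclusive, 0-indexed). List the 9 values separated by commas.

[11, -5, -8, 2, 1] → sum 1
[-5, -8, 2, 1, -7] → sum -17
[-8, 2, 1, -7, -8] → sum -20
[2, 1, -7, -8, 11] → sum -1
[1, -7, -8, 11, -8] → sum -11
[-7, -8, 11, -8, -1] → sum -13
[-8, 11, -8, -1, -8] → sum -14
[11, -8, -1, -8, 11] → sum 5
[-8, -1, -8, 11, 11] → sum 5

1, -17, -20, -1, -11, -13, -14, 5, 5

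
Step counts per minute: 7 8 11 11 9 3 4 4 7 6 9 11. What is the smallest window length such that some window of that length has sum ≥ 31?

3

Extend right; whenever the sum reaches 31, record the length and shrink from the left:
add 7: running sum 7 < 31
add 8: running sum 15 < 31
add 11: running sum 26 < 31
add 11: shortest ending here [7, 8, 11, 11] sum 37, len 4
add 9: shortest ending here [11, 11, 9] sum 31, len 3
add 3: shortest ending here [11, 11, 9, 3] sum 34, len 4
add 4: shortest ending here [11, 11, 9, 3, 4] sum 38, len 5
add 4: shortest ending here [11, 9, 3, 4, 4] sum 31, len 5
add 7: shortest ending here [11, 9, 3, 4, 4, 7] sum 38, len 6
add 6: shortest ending here [9, 3, 4, 4, 7, 6] sum 33, len 6
add 9: shortest ending here [3, 4, 4, 7, 6, 9] sum 33, len 6
add 11: shortest ending here [7, 6, 9, 11] sum 33, len 4
Shortest qualifying length: 3.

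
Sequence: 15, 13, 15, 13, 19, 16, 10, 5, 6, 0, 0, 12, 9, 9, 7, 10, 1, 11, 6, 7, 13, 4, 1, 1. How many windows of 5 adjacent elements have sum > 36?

15 13 15 13 19 → sum 75  > 36 ✓
13 15 13 19 16 → sum 76  > 36 ✓
15 13 19 16 10 → sum 73  > 36 ✓
13 19 16 10 5 → sum 63  > 36 ✓
19 16 10 5 6 → sum 56  > 36 ✓
16 10 5 6 0 → sum 37  > 36 ✓
10 5 6 0 0 → sum 21
5 6 0 0 12 → sum 23
6 0 0 12 9 → sum 27
0 0 12 9 9 → sum 30
0 12 9 9 7 → sum 37  > 36 ✓
12 9 9 7 10 → sum 47  > 36 ✓
9 9 7 10 1 → sum 36
9 7 10 1 11 → sum 38  > 36 ✓
7 10 1 11 6 → sum 35
10 1 11 6 7 → sum 35
1 11 6 7 13 → sum 38  > 36 ✓
11 6 7 13 4 → sum 41  > 36 ✓
6 7 13 4 1 → sum 31
7 13 4 1 1 → sum 26
11 windows satisfy the condition.

11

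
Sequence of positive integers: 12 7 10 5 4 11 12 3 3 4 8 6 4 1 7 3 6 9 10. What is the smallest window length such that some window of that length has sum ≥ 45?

add 12: running sum 12 < 45
add 7: running sum 19 < 45
add 10: running sum 29 < 45
add 5: running sum 34 < 45
add 4: running sum 38 < 45
add 11: shortest ending here [12, 7, 10, 5, 4, 11] sum 49, len 6
add 12: shortest ending here [7, 10, 5, 4, 11, 12] sum 49, len 6
add 3: shortest ending here [10, 5, 4, 11, 12, 3] sum 45, len 6
add 3: shortest ending here [10, 5, 4, 11, 12, 3, 3] sum 48, len 7
add 4: shortest ending here [10, 5, 4, 11, 12, 3, 3, 4] sum 52, len 8
add 8: shortest ending here [4, 11, 12, 3, 3, 4, 8] sum 45, len 7
add 6: shortest ending here [11, 12, 3, 3, 4, 8, 6] sum 47, len 7
add 4: shortest ending here [11, 12, 3, 3, 4, 8, 6, 4] sum 51, len 8
add 1: shortest ending here [11, 12, 3, 3, 4, 8, 6, 4, 1] sum 52, len 9
add 7: shortest ending here [12, 3, 3, 4, 8, 6, 4, 1, 7] sum 48, len 9
add 3: shortest ending here [12, 3, 3, 4, 8, 6, 4, 1, 7, 3] sum 51, len 10
add 6: shortest ending here [3, 3, 4, 8, 6, 4, 1, 7, 3, 6] sum 45, len 10
add 9: shortest ending here [4, 8, 6, 4, 1, 7, 3, 6, 9] sum 48, len 9
add 10: shortest ending here [6, 4, 1, 7, 3, 6, 9, 10] sum 46, len 8
Shortest qualifying length: 6.

6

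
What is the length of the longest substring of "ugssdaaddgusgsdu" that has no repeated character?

add u: [u] len 1
add g: [u, g] len 2
add s: [u, g, s] len 3
add s (repeat s, move left end past it): [s] len 1
add d: [s, d] len 2
add a: [s, d, a] len 3
add a (repeat a, move left end past it): [a] len 1
add d: [a, d] len 2
add d (repeat d, move left end past it): [d] len 1
add g: [d, g] len 2
add u: [d, g, u] len 3
add s: [d, g, u, s] len 4
add g (repeat g, move left end past it): [u, s, g] len 3
add s (repeat s, move left end past it): [g, s] len 2
add d: [g, s, d] len 3
add u: [g, s, d, u] len 4
Longest all-distinct length: 4.

4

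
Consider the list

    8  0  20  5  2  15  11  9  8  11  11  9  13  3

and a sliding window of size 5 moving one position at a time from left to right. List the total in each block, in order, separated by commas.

[8, 0, 20, 5, 2] → sum 35
[0, 20, 5, 2, 15] → sum 42
[20, 5, 2, 15, 11] → sum 53
[5, 2, 15, 11, 9] → sum 42
[2, 15, 11, 9, 8] → sum 45
[15, 11, 9, 8, 11] → sum 54
[11, 9, 8, 11, 11] → sum 50
[9, 8, 11, 11, 9] → sum 48
[8, 11, 11, 9, 13] → sum 52
[11, 11, 9, 13, 3] → sum 47

35, 42, 53, 42, 45, 54, 50, 48, 52, 47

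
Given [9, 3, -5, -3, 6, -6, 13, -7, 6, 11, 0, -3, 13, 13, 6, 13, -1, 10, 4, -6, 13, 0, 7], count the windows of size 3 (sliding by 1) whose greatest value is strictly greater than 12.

[9, 3, -5] → max 9
[3, -5, -3] → max 3
[-5, -3, 6] → max 6
[-3, 6, -6] → max 6
[6, -6, 13] → max 13  > 12 ✓
[-6, 13, -7] → max 13  > 12 ✓
[13, -7, 6] → max 13  > 12 ✓
[-7, 6, 11] → max 11
[6, 11, 0] → max 11
[11, 0, -3] → max 11
[0, -3, 13] → max 13  > 12 ✓
[-3, 13, 13] → max 13  > 12 ✓
[13, 13, 6] → max 13  > 12 ✓
[13, 6, 13] → max 13  > 12 ✓
[6, 13, -1] → max 13  > 12 ✓
[13, -1, 10] → max 13  > 12 ✓
[-1, 10, 4] → max 10
[10, 4, -6] → max 10
[4, -6, 13] → max 13  > 12 ✓
[-6, 13, 0] → max 13  > 12 ✓
[13, 0, 7] → max 13  > 12 ✓
12 windows satisfy the condition.

12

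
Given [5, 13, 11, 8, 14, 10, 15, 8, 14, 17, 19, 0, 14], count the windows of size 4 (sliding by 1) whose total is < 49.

6

(5, 13, 11, 8) → sum 37  < 49 ✓
(13, 11, 8, 14) → sum 46  < 49 ✓
(11, 8, 14, 10) → sum 43  < 49 ✓
(8, 14, 10, 15) → sum 47  < 49 ✓
(14, 10, 15, 8) → sum 47  < 49 ✓
(10, 15, 8, 14) → sum 47  < 49 ✓
(15, 8, 14, 17) → sum 54
(8, 14, 17, 19) → sum 58
(14, 17, 19, 0) → sum 50
(17, 19, 0, 14) → sum 50
6 windows satisfy the condition.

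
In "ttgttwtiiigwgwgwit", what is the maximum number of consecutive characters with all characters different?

[t] len 1
[t] len 1
[t, g] len 2
[g, t] len 2
[t] len 1
[t, w] len 2
[w, t] len 2
[w, t, i] len 3
[i] len 1
[i] len 1
[i, g] len 2
[i, g, w] len 3
[w, g] len 2
[g, w] len 2
[w, g] len 2
[g, w] len 2
[g, w, i] len 3
[g, w, i, t] len 4
Longest all-distinct length: 4.

4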